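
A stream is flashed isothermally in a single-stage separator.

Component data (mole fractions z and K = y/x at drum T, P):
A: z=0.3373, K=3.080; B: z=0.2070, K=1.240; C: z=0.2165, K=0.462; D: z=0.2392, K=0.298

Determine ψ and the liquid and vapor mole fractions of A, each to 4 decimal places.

Iterate (Newton) starting at ψ = 0.54:
  ψ = 0.5400: g = -0.06019, g' = -0.7633 → ψ = 0.4611
  ψ = 0.4611: g = -0.00038, g' = -0.7584 → ψ = 0.4606
Converged at ψ = 0.4606.
Compositions from xᵢ = zᵢ/(1+ψ(Kᵢ−1)), yᵢ = Kᵢxᵢ:
  A: x = 0.1723, y = 0.5305
  B: x = 0.1864, y = 0.2311
  C: x = 0.2878, y = 0.1330
  D: x = 0.3535, y = 0.1053

ψ = 0.4606, x_A = 0.1723, y_A = 0.5305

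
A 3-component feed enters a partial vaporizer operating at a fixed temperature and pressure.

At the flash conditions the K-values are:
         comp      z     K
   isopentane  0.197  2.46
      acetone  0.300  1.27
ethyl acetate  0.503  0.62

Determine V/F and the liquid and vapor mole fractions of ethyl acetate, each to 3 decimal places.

V/F = 0.506, x_ethyl acetate = 0.623, y_ethyl acetate = 0.386

Rachford–Rice: g(V/F) = Σ zᵢ(Kᵢ−1)/(1+V/F(Kᵢ−1)) = 0.
g(0) = ΣzᵢKᵢ − 1 = 0.177 and g(1) = 1 − Σzᵢ/Kᵢ = -0.128, so a root lies in (0, 1).
Newton–Raphson from V/F = 0.48:
  V/F = 0.480: g = 0.0070, g' = -0.271 → V/F = 0.506
Converged at V/F = 0.506.
Compositions from xᵢ = zᵢ/(1+V/F(Kᵢ−1)), yᵢ = Kᵢxᵢ:
  isopentane: x = 0.113, y = 0.279
  acetone: x = 0.264, y = 0.335
  ethyl acetate: x = 0.623, y = 0.386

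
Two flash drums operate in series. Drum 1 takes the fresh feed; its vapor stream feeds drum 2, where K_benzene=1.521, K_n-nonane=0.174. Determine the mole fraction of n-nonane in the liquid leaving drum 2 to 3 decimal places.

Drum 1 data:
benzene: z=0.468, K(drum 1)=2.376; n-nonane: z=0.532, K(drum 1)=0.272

Drum 1:
Material balance + equilibrium reduce to Σ zᵢ(Kᵢ−1)/(1+ψ₁(Kᵢ−1)) = 0.
g(0) = ΣzᵢKᵢ − 1 = 0.257 and g(1) = 1 − Σzᵢ/Kᵢ = -1.153, so a root lies in (0, 1).
Iterate (Newton) starting at ψ₁ = 0.35:
  ψ₁ = 0.350: g = -0.0851, g' = -0.911 → ψ₁ = 0.257
  ψ₁ = 0.257: g = -0.0004, g' = -0.910 → ψ₁ = 0.256
Converged at ψ₁ = 0.256.
Drum-1 compositions:
  benzene: x = 0.346, y = 0.822
  n-nonane: x = 0.654, y = 0.178
Drum-2 feed = drum-1 vapor: z₂ = (0.8221, 0.1779).
Drum 2:
Newton iteration, ψ₂⁰ = 0.42:
  ψ₂ = 0.420: g = 0.1264, g' = -0.435 → ψ₂ = 0.711
  ψ₂ = 0.711: g = -0.0433, g' = -0.831 → ψ₂ = 0.659
  ψ₂ = 0.659: g = -0.0034, g' = -0.708 → ψ₂ = 0.654
Converged at ψ₂ = 0.654.
  benzene: x = 0.613, y = 0.933
  n-nonane: x = 0.387, y = 0.067

x_n-nonane (drum 2) = 0.387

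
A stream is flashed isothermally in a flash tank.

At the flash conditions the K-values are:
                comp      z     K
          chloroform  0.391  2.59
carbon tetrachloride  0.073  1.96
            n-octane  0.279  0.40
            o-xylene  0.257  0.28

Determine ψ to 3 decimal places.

Material balance + equilibrium reduce to Σ zᵢ(Kᵢ−1)/(1+ψ(Kᵢ−1)) = 0.
Check two-phase: ΣzᵢKᵢ = 1.339 > 1 and Σzᵢ/Kᵢ = 1.804 > 1, so g(0) = 0.339 > 0 and g(1) = -0.804 < 0.
Newton iteration, ψ⁰ = 0.5:
  ψ = 0.500: g = -0.1346, g' = -0.868 → ψ = 0.345
  ψ = 0.345: g = -0.0031, g' = -0.846 → ψ = 0.341
Converged at ψ = 0.341.

ψ = 0.341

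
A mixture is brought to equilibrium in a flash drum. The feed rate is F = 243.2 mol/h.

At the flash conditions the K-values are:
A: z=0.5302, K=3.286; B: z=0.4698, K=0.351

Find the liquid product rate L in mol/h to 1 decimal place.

Binary case is linear: z₁(K₁−1)(1+β(K₂−1)) + z₂(K₂−1)(1+β(K₁−1)) = 0
⇒ β = [z₁(K₁−1)+z₂(K₂−1)] / [−(K₁−1)(K₂−1)] = 0.90714/1.48361 = 0.6114
Then V = β·F = 0.6114·243.2 = 148.7 mol/h and L = F − V = 94.5 mol/h.

L = 94.5 mol/h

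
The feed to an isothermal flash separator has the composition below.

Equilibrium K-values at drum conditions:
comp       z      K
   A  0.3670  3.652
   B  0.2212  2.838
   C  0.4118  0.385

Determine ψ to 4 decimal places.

ψ = 0.7774

Newton–Raphson from ψ = 0.5:
  ψ = 0.5000: g = 0.26459, g' = -1.0048 → ψ = 0.7633
  ψ = 0.7633: g = 0.01367, g' = -0.9649 → ψ = 0.7775
  ψ = 0.7775: g = -0.00006, g' = -0.9739 → ψ = 0.7774
Converged at ψ = 0.7774.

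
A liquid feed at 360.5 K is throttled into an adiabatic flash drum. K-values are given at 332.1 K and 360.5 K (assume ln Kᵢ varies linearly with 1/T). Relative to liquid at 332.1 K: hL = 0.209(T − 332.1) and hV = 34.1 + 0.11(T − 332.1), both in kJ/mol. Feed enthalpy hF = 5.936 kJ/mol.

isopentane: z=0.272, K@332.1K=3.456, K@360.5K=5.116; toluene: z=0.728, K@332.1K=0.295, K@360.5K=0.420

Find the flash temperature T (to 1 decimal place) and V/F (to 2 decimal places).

T = 338.3 K, V/F = 0.14

Adiabatic flash: solve Rachford–Rice at each trial T, then check hF = ψ·hV(T) + (1−ψ)·hL(T).
  T = 332.1 K: K = (3.456, 0.295), RR gives ψ = 0.089, H_out = 3.048 kJ/mol
  T = 360.5 K: K = (5.116, 0.420), RR gives ψ = 0.292, H_out = 15.075 kJ/mol
  T = 346.3 K: K = (4.239, 0.355), RR gives ψ = 0.197, H_out = 9.397 kJ/mol
  T = 339.2 K: K = (3.836, 0.324), RR gives ψ = 0.146, H_out = 6.348 kJ/mol
  T = 335.6 K: K = (3.640, 0.309), RR gives ψ = 0.118, H_out = 4.713 kJ/mol
  T = 337.4 K: K = (3.737, 0.317), RR gives ψ = 0.132, H_out = 5.540 kJ/mol
Linear interpolation between T = 337.4 (H_out = 5.540) and T = 339.2 (H_out = 6.348) on hF = 5.936 gives T ≈ 338.3 K, at which ψ = 0.14.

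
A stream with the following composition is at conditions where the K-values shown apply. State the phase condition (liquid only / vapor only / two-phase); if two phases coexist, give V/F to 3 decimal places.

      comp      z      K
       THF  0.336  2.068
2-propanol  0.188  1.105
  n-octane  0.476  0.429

two-phase, V/F = 0.218

ΣzᵢKᵢ = 1.107; Σzᵢ/Kᵢ = 1.442.
Both exceed 1, so a two-phase solution exists.
Let ψ = V/F and solve Σ zᵢ(Kᵢ−1)/(1+ψ(Kᵢ−1)) = 0.
Newton–Raphson from ψ = 0.5:
  ψ = 0.500: g = -0.1277, g' = -0.469 → ψ = 0.228
  ψ = 0.228: g = -0.0044, g' = -0.455 → ψ = 0.218
Converged at ψ = 0.218.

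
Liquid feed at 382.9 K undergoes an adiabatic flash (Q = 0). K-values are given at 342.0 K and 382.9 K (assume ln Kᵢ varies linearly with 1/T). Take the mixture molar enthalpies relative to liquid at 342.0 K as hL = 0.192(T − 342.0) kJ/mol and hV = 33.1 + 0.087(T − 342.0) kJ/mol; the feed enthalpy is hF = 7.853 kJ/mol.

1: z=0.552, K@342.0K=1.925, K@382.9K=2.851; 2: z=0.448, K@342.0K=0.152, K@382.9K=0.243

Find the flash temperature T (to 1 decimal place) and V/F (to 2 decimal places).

Adiabatic flash: solve Rachford–Rice at each trial T, then check hF = ψ·hV(T) + (1−ψ)·hL(T).
  T = 342.0 K: K = (1.925, 0.152), RR gives ψ = 0.167, H_out = 5.515 kJ/mol
  T = 382.9 K: K = (2.851, 0.243), RR gives ψ = 0.487, H_out = 21.886 kJ/mol
  T = 362.4 K: K = (2.368, 0.195), RR gives ψ = 0.358, H_out = 14.995 kJ/mol
  T = 352.2 K: K = (2.141, 0.173), RR gives ψ = 0.275, H_out = 10.754 kJ/mol
  T = 347.1 K: K = (2.032, 0.162), RR gives ψ = 0.225, H_out = 8.295 kJ/mol
  T = 344.6 K: K = (1.979, 0.157), RR gives ψ = 0.197, H_out = 6.978 kJ/mol
  T = 345.9 K: K = (2.006, 0.160), RR gives ψ = 0.212, H_out = 7.673 kJ/mol
Linear interpolation between T = 345.9 (H_out = 7.673) and T = 347.1 (H_out = 8.295) on hF = 7.853 gives T ≈ 346.2 K, at which ψ = 0.22.

T = 346.2 K, V/F = 0.22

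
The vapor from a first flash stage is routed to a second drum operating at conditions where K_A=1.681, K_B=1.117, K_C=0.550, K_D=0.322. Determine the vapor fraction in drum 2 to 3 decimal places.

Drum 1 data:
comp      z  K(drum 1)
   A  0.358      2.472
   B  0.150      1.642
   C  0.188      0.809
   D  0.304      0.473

Drum 1:
Material balance + equilibrium reduce to Σ zᵢ(Kᵢ−1)/(1+ψ₁(Kᵢ−1)) = 0.
Feasibility: ΣzᵢKᵢ = 1.427, Σzᵢ/Kᵢ = 1.111 — both > 1, two phases present.
Iterate (Newton) starting at ψ₁ = 0.61:
  ψ₁ = 0.610: g = 0.0701, g' = -0.439 → ψ₁ = 0.770
  ψ₁ = 0.770: g = -0.0001, g' = -0.447 → ψ₁ = 0.769
Converged at ψ₁ = 0.769.
Drum-1 compositions:
  A: x = 0.168, y = 0.415
  B: x = 0.100, y = 0.165
  C: x = 0.220, y = 0.178
  D: x = 0.511, y = 0.242
Drum-2 feed = drum-1 vapor: z₂ = (0.4150, 0.1649, 0.1783, 0.2419).
Drum 2:
Rachford–Rice: g(ψ₂) = Σ zᵢ(Kᵢ−1)/(1+ψ₂(Kᵢ−1)) = 0.
Check two-phase: ΣzᵢKᵢ = 1.058 > 1 and Σzᵢ/Kᵢ = 1.470 > 1, so g(0) = 0.058 > 0 and g(1) = -0.470 < 0.
Newton iteration, ψ₂⁰ = 0.5:
  ψ₂ = 0.500: g = -0.1226, g' = -0.424 → ψ₂ = 0.211
  ψ₂ = 0.211: g = -0.0140, g' = -0.345 → ψ₂ = 0.170
Converged at ψ₂ = 0.170.
  A: x = 0.372, y = 0.625
  B: x = 0.162, y = 0.181
  C: x = 0.193, y = 0.106
  D: x = 0.273, y = 0.088

V/F (drum 2) = 0.170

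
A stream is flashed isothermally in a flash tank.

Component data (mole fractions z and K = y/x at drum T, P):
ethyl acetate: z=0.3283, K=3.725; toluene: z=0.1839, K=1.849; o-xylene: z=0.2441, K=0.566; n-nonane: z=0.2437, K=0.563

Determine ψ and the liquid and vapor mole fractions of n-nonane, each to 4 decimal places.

Material balance + equilibrium reduce to Σ zᵢ(Kᵢ−1)/(1+ψ(Kᵢ−1)) = 0.
Check two-phase: ΣzᵢKᵢ = 1.8383 > 1 and Σzᵢ/Kᵢ = 1.0517 > 1, so g(0) = 0.8383 > 0 and g(1) = -0.0517 < 0.
Newton iteration, ψ⁰ = 0.63:
  ψ = 0.6300: g = 0.13826, g' = -0.5623 → ψ = 0.8759
  ψ = 0.8759: g = 0.01024, g' = -0.4980 → ψ = 0.8965
Converged at ψ = 0.8965.
Compositions from xᵢ = zᵢ/(1+ψ(Kᵢ−1)), yᵢ = Kᵢxᵢ:
  ethyl acetate: x = 0.0954, y = 0.3552
  toluene: x = 0.1044, y = 0.1931
  o-xylene: x = 0.3996, y = 0.2261
  n-nonane: x = 0.4007, y = 0.2256

ψ = 0.8965, x_n-nonane = 0.4007, y_n-nonane = 0.2256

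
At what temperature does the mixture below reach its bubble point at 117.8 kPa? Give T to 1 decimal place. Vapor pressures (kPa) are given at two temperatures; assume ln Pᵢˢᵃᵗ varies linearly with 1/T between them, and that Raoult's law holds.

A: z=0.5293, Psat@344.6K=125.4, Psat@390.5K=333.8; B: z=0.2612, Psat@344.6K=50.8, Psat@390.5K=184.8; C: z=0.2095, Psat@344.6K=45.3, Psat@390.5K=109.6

Bubble-point temperature: ΣzᵢPᵢˢᵃᵗ(T) = P. Interpolate ln Pᵢˢᵃᵗ = aᵢ + bᵢ/T.
  T = 344.6 K: ΣzᵢPᵢˢᵃᵗ = 89.13 kPa
  T = 390.5 K: ΣzᵢPᵢˢᵃᵗ = 247.91 kPa
  T = 367.6 K: ΣzᵢPᵢˢᵃᵗ = 153.35 kPa
  T = 356.1 K: ΣzᵢPᵢˢᵃᵗ = 117.88 kPa
  T = 350.4 K: ΣzᵢPᵢˢᵃᵗ = 102.85 kPa
  T = 353.2 K: ΣzᵢPᵢˢᵃᵗ = 110.03 kPa
Interpolating between 353.2 K and 356.1 K gives T ≈ 356.1 K.

T = 356.1 K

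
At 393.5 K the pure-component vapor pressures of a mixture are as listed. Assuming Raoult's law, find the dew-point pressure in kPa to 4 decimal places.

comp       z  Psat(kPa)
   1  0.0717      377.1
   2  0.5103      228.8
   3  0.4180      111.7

At the dew point ψ → 1, so Σzᵢ/Kᵢ = 1 with Kᵢ = Pᵢˢᵃᵗ/P ⇒ 1/P = Σzᵢ/Pᵢˢᵃᵗ.
1/P = 0.0717/377.1 + 0.5103/228.8 + 0.4180/111.7 = 0.0061626 ⇒ P = 162.2683 kPa

Pdew = 162.2683 kPa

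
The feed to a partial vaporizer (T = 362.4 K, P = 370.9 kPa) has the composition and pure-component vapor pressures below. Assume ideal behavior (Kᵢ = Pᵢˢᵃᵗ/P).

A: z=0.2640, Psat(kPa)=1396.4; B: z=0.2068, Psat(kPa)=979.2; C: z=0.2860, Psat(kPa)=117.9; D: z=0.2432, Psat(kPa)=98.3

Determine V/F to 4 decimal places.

Raoult's law: Kᵢ = Pᵢˢᵃᵗ/P = Pᵢˢᵃᵗ/370.9.
  K_A = 1396.4/370.9 = 3.764896, K_B = 979.2/370.9 = 2.640065, K_C = 117.9/370.9 = 0.317875, K_D = 98.3/370.9 = 0.265031
Rachford–Rice: g(V/F) = Σ zᵢ(Kᵢ−1)/(1+V/F(Kᵢ−1)) = 0.
g(0) = ΣzᵢKᵢ − 1 = 0.6953 and g(1) = 1 − Σzᵢ/Kᵢ = -0.9658, so a root lies in (0, 1).
Newton–Raphson from V/F = 0.5:
  V/F = 0.5000: g = -0.08593, g' = -1.1583 → V/F = 0.4258
  V/F = 0.4258: g = -0.00018, g' = -1.1612 → V/F = 0.4257
Converged at V/F = 0.4257.

V/F = 0.4257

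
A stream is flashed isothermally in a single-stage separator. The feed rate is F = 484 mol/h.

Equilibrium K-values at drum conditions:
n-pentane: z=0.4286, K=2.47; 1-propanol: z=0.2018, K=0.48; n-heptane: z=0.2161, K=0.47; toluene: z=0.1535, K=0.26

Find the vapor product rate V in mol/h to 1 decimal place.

V = 165.3 mol/h

Let ψ = V/F and solve Σ zᵢ(Kᵢ−1)/(1+ψ(Kᵢ−1)) = 0.
g(0) = ΣzᵢKᵢ − 1 = 0.2970 and g(1) = 1 − Σzᵢ/Kᵢ = -0.6441, so a root lies in (0, 1).
Newton iteration, ψ⁰ = 0.68:
  ψ = 0.6800: g = -0.25497, g' = -0.8512 → ψ = 0.3805
  ψ = 0.3805: g = -0.02832, g' = -0.7238 → ψ = 0.3413
  ψ = 0.3413: g = 0.00015, g' = -0.7323 → ψ = 0.3415
Converged at ψ = 0.3415.
Then V = ψ·F = 0.3415·484 = 165.3 mol/h and L = F − V = 318.7 mol/h.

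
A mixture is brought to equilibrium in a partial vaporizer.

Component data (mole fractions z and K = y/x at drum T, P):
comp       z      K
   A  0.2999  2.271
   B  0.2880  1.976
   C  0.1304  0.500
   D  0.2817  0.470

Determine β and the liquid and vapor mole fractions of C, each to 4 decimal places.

Material balance + equilibrium reduce to Σ zᵢ(Kᵢ−1)/(1+β(Kᵢ−1)) = 0.
Check two-phase: ΣzᵢKᵢ = 1.4478 > 1 and Σzᵢ/Kᵢ = 1.1380 > 1, so g(0) = 0.4478 > 0 and g(1) = -0.1380 < 0.
Iterate (Newton) starting at β = 0.5:
  β = 0.5000: g = 0.13190, g' = -0.5095 → β = 0.7589
  β = 0.7589: g = 0.00068, g' = -0.5222 → β = 0.7602
Converged at β = 0.7602.
Compositions from xᵢ = zᵢ/(1+β(Kᵢ−1)), yᵢ = Kᵢxᵢ:
  A: x = 0.1525, y = 0.3464
  B: x = 0.1653, y = 0.3267
  C: x = 0.2104, y = 0.1052
  D: x = 0.4718, y = 0.2217

β = 0.7602, x_C = 0.2104, y_C = 0.1052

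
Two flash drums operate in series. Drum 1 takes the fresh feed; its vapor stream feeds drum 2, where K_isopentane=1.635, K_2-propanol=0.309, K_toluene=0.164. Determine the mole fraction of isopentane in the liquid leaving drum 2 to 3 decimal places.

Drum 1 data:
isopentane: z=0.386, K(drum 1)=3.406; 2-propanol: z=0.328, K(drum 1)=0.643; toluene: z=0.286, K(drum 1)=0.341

Drum 1:
Rachford–Rice: g(ψ₁) = Σ zᵢ(Kᵢ−1)/(1+ψ₁(Kᵢ−1)) = 0.
Check two-phase: ΣzᵢKᵢ = 1.623 > 1 and Σzᵢ/Kᵢ = 1.462 > 1, so g(0) = 0.623 > 0 and g(1) = -0.462 < 0.
Iterate (Newton) starting at ψ₁ = 0.61:
  ψ₁ = 0.610: g = -0.0885, g' = -0.783 → ψ₁ = 0.497
Converged at ψ₁ = 0.497.
Drum-1 compositions:
  isopentane: x = 0.176, y = 0.598
  2-propanol: x = 0.399, y = 0.256
  toluene: x = 0.425, y = 0.145
Drum-2 feed = drum-1 vapor: z₂ = (0.5985, 0.2564, 0.1451).
Drum 2:
Newton–Raphson from ψ₂ = 0.61:
  ψ₂ = 0.610: g = -0.2799, g' = -0.914 → ψ₂ = 0.304
  ψ₂ = 0.304: g = -0.0682, g' = -0.548 → ψ₂ = 0.179
  ψ₂ = 0.179: g = -0.0037, g' = -0.494 → ψ₂ = 0.172
Converged at ψ₂ = 0.172.
  isopentane: x = 0.540, y = 0.882
  2-propanol: x = 0.291, y = 0.090
  toluene: x = 0.169, y = 0.028

x_isopentane (drum 2) = 0.540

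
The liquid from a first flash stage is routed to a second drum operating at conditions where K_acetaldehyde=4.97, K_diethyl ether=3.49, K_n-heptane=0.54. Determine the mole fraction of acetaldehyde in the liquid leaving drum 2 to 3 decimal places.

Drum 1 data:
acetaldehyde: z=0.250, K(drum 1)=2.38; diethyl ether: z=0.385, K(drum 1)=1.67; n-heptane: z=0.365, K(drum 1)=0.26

Drum 1:
Let ψ₁ = V/F and solve Σ zᵢ(Kᵢ−1)/(1+ψ₁(Kᵢ−1)) = 0.
Feasibility: ΣzᵢKᵢ = 1.333, Σzᵢ/Kᵢ = 1.739 — both > 1, two phases present.
Newton iteration, ψ₁⁰ = 0.5:
  ψ₁ = 0.500: g = -0.0314, g' = -0.767 → ψ₁ = 0.459
  ψ₁ = 0.459: g = -0.0006, g' = -0.738 → ψ₁ = 0.458
Converged at ψ₁ = 0.458.
Drum-1 compositions:
  acetaldehyde: x = 0.153, y = 0.364
  diethyl ether: x = 0.295, y = 0.492
  n-heptane: x = 0.552, y = 0.144
Drum-2 feed = drum-1 liquid: z₂ = (0.1531, 0.2946, 0.5523).
Drum 2:
Material balance + equilibrium reduce to Σ zᵢ(Kᵢ−1)/(1+ψ₂(Kᵢ−1)) = 0.
g(0) = ΣzᵢKᵢ − 1 = 1.087 and g(1) = 1 − Σzᵢ/Kᵢ = -0.138, so a root lies in (0, 1).
Iterate (Newton) starting at ψ₂ = 0.5:
  ψ₂ = 0.500: g = 0.2004, g' = -0.830 → ψ₂ = 0.741
  ψ₂ = 0.741: g = 0.0263, g' = -0.650 → ψ₂ = 0.782
Converged at ψ₂ = 0.782.
  acetaldehyde: x = 0.037, y = 0.185
  diethyl ether: x = 0.100, y = 0.349
  n-heptane: x = 0.863, y = 0.466

x_acetaldehyde (drum 2) = 0.037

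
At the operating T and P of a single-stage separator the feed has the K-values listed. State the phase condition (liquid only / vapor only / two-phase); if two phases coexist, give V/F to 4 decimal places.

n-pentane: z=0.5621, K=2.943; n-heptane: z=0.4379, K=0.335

two-phase, V/F = 0.6199

ΣzᵢKᵢ = 1.8010; Σzᵢ/Kᵢ = 1.4982.
Both exceed 1, so a two-phase solution exists.
Rachford–Rice: g(ψ) = Σ zᵢ(Kᵢ−1)/(1+ψ(Kᵢ−1)) = 0.
Newton–Raphson from ψ = 0.5:
  ψ = 0.5000: g = 0.11771, g' = -0.9806 → ψ = 0.6200
  ψ = 0.6200: g = -0.00015, g' = -0.9973 → ψ = 0.6199
Converged at ψ = 0.6199.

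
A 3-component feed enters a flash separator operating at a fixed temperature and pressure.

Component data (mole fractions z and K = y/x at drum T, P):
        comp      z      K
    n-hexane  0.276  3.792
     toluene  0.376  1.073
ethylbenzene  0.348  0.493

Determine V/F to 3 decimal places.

Material balance + equilibrium reduce to Σ zᵢ(Kᵢ−1)/(1+V/F(Kᵢ−1)) = 0.
Feasibility: ΣzᵢKᵢ = 1.622, Σzᵢ/Kᵢ = 1.129 — both > 1, two phases present.
Newton iteration, V/F⁰ = 0.31:
  V/F = 0.310: g = 0.2306, g' = -0.746 → V/F = 0.619
  V/F = 0.619: g = 0.0516, g' = -0.481 → V/F = 0.726
  V/F = 0.726: g = 0.0013, g' = -0.461 → V/F = 0.729
Converged at V/F = 0.729.

V/F = 0.729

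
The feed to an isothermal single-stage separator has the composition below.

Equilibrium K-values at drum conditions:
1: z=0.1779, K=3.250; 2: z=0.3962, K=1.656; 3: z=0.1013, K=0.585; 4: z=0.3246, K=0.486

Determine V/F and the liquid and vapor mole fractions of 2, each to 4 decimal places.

V/F = 0.7297, x_2 = 0.2679, y_2 = 0.4437

Iterate (Newton) starting at V/F = 0.5:
  V/F = 0.5000: g = 0.10648, g' = -0.4792 → V/F = 0.7222
  V/F = 0.7222: g = 0.00348, g' = -0.4617 → V/F = 0.7297
Converged at V/F = 0.7297.
Compositions from xᵢ = zᵢ/(1+V/F(Kᵢ−1)), yᵢ = Kᵢxᵢ:
  1: x = 0.0673, y = 0.2189
  2: x = 0.2679, y = 0.4437
  3: x = 0.1453, y = 0.0850
  4: x = 0.5194, y = 0.2524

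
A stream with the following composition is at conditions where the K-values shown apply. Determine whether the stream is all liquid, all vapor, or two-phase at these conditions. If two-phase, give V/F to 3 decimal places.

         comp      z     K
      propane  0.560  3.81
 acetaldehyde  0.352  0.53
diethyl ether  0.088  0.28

ΣzᵢKᵢ = 2.345; Σzᵢ/Kᵢ = 1.125.
Both exceed 1, so a two-phase solution exists.
Rachford–Rice: g(ψ) = Σ zᵢ(Kᵢ−1)/(1+ψ(Kᵢ−1)) = 0.
Newton–Raphson from ψ = 0.62:
  ψ = 0.620: g = 0.2259, g' = -0.892 → ψ = 0.873
  ψ = 0.873: g = 0.0042, g' = -0.925 → ψ = 0.878
Converged at ψ = 0.878.

two-phase, V/F = 0.878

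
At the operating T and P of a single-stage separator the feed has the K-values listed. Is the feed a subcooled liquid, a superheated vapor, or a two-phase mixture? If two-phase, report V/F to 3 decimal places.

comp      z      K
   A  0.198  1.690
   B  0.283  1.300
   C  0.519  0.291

subcooled liquid

ΣzᵢKᵢ = 0.854; Σzᵢ/Kᵢ = 2.118.
Since ΣzᵢKᵢ < 1 the mixture is below its bubble point — single liquid phase.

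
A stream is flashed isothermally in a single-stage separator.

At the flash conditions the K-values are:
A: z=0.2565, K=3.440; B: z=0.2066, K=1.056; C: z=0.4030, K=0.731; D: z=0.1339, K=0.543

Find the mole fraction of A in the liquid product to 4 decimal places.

Rachford–Rice: g(ψ) = Σ zᵢ(Kᵢ−1)/(1+ψ(Kᵢ−1)) = 0.
Check two-phase: ΣzᵢKᵢ = 1.4678 > 1 and Σzᵢ/Kᵢ = 1.0681 > 1, so g(0) = 0.4678 > 0 and g(1) = -0.0681 < 0.
Newton iteration, ψ⁰ = 0.5:
  ψ = 0.5000: g = 0.08860, g' = -0.3964 → ψ = 0.7235
  ψ = 0.7235: g = 0.01141, g' = -0.3077 → ψ = 0.7606
  ψ = 0.7606: g = 0.00015, g' = -0.2996 → ψ = 0.7611
Converged at ψ = 0.7611.
Compositions from xᵢ = zᵢ/(1+ψ(Kᵢ−1)), yᵢ = Kᵢxᵢ:
  A: x = 0.0898, y = 0.3088
  B: x = 0.1982, y = 0.2093
  C: x = 0.5068, y = 0.3704
  D: x = 0.2053, y = 0.1115

x_A = 0.0898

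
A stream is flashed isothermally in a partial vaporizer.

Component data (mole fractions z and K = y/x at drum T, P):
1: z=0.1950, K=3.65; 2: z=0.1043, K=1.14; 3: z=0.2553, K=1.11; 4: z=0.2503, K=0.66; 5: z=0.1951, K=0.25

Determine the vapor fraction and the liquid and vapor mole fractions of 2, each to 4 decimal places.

ψ = 0.3732, x_2 = 0.0991, y_2 = 0.1130

Let ψ = V/F and solve Σ zᵢ(Kᵢ−1)/(1+ψ(Kᵢ−1)) = 0.
g(0) = ΣzᵢKᵢ − 1 = 0.3280 and g(1) = 1 − Σzᵢ/Kᵢ = -0.5346, so a root lies in (0, 1).
Newton iteration, ψ⁰ = 0.5:
  ψ = 0.5000: g = -0.07413, g' = -0.5808 → ψ = 0.3724
  ψ = 0.3724: g = 0.00048, g' = -0.6008 → ψ = 0.3732
Converged at ψ = 0.3732.
Compositions from xᵢ = zᵢ/(1+ψ(Kᵢ−1)), yᵢ = Kᵢxᵢ:
  1: x = 0.0980, y = 0.3579
  2: x = 0.0991, y = 0.1130
  3: x = 0.2452, y = 0.2722
  4: x = 0.2867, y = 0.1892
  5: x = 0.2709, y = 0.0677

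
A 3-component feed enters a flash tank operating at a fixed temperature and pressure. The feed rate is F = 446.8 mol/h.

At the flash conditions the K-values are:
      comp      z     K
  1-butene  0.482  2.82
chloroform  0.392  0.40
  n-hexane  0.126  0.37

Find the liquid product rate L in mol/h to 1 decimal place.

L = 219.4 mol/h

Newton–Raphson from V/F = 0.43:
  V/F = 0.430: g = 0.0663, g' = -0.853 → V/F = 0.508
  V/F = 0.508: g = 0.0010, g' = -0.831 → V/F = 0.509
Converged at V/F = 0.509.
Then V = V/F·F = 0.5089·446.8 = 227.4 mol/h and L = F − V = 219.4 mol/h.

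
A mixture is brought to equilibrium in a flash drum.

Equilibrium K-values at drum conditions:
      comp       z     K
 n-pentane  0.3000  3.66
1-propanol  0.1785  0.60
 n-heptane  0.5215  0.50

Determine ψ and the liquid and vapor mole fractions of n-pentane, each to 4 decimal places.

Let ψ = V/F and solve Σ zᵢ(Kᵢ−1)/(1+ψ(Kᵢ−1)) = 0.
g(0) = ΣzᵢKᵢ − 1 = 0.4659 and g(1) = 1 − Σzᵢ/Kᵢ = -0.4225, so a root lies in (0, 1).
Newton–Raphson from ψ = 0.58:
  ψ = 0.5800: g = -0.14639, g' = -0.6353 → ψ = 0.3496
  ψ = 0.3496: g = 0.01451, g' = -0.8000 → ψ = 0.3677
  ψ = 0.3677: g = 0.00021, g' = -0.7775 → ψ = 0.3680
Converged at ψ = 0.3680.
Compositions from xᵢ = zᵢ/(1+ψ(Kᵢ−1)), yᵢ = Kᵢxᵢ:
  n-pentane: x = 0.1516, y = 0.5549
  1-propanol: x = 0.2093, y = 0.1256
  n-heptane: x = 0.6391, y = 0.3195

ψ = 0.3680, x_n-pentane = 0.1516, y_n-pentane = 0.5549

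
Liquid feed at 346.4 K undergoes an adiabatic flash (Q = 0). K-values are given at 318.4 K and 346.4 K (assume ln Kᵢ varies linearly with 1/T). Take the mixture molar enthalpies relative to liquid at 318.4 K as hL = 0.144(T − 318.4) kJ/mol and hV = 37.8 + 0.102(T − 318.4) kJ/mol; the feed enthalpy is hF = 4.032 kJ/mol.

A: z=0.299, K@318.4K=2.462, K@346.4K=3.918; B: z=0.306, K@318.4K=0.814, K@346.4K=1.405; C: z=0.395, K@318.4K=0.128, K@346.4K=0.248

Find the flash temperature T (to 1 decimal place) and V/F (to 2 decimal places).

Adiabatic flash: solve Rachford–Rice at each trial T, then check hF = ψ·hV(T) + (1−ψ)·hL(T).
  T = 318.4 K: K = (2.462, 0.814, 0.128), RR gives ψ = 0.039, H_out = 1.460 kJ/mol
  T = 346.4 K: K = (3.918, 1.405, 0.248), RR gives ψ = 0.482, H_out = 21.696 kJ/mol
  T = 332.4 K: K = (3.136, 1.082, 0.181), RR gives ψ = 0.284, H_out = 12.593 kJ/mol
  T = 325.4 K: K = (2.786, 0.941, 0.153), RR gives ψ = 0.170, H_out = 7.402 kJ/mol
  T = 321.9 K: K = (2.621, 0.876, 0.140), RR gives ψ = 0.107, H_out = 4.548 kJ/mol
  T = 320.1 K: K = (2.538, 0.844, 0.134), RR gives ψ = 0.073, H_out = 2.993 kJ/mol
Linear interpolation between T = 320.1 (H_out = 2.993) and T = 321.9 (H_out = 4.548) on hF = 4.032 gives T ≈ 321.3 K, at which ψ = 0.10.

T = 321.3 K, V/F = 0.10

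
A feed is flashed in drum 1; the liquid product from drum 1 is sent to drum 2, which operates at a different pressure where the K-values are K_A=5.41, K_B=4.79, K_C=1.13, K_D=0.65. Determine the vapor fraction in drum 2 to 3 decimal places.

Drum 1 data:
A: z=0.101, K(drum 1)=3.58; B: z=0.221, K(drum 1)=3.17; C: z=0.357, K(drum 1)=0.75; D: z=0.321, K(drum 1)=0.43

Drum 1:
Material balance + equilibrium reduce to Σ zᵢ(Kᵢ−1)/(1+ψ₁(Kᵢ−1)) = 0.
g(0) = ΣzᵢKᵢ − 1 = 0.468 and g(1) = 1 − Σzᵢ/Kᵢ = -0.320, so a root lies in (0, 1).
Newton iteration, ψ₁⁰ = 0.7:
  ψ₁ = 0.700: g = -0.1294, g' = -0.571 → ψ₁ = 0.473
  ψ₁ = 0.473: g = 0.0021, g' = -0.614 → ψ₁ = 0.477
Converged at ψ₁ = 0.477.
Drum-1 compositions:
  A: x = 0.045, y = 0.162
  B: x = 0.109, y = 0.344
  C: x = 0.405, y = 0.304
  D: x = 0.441, y = 0.190
Drum-2 feed = drum-1 liquid: z₂ = (0.0453, 0.1086, 0.4053, 0.4408).
Drum 2:
Iterate (Newton) starting at ψ₂ = 0.39:
  ψ₂ = 0.390: g = 0.1111, g' = -0.452 → ψ₂ = 0.636
  ψ₂ = 0.636: g = 0.0235, g' = -0.290 → ψ₂ = 0.717
  ψ₂ = 0.717: g = 0.0010, g' = -0.266 → ψ₂ = 0.721
Converged at ψ₂ = 0.721.
  A: x = 0.011, y = 0.059
  B: x = 0.029, y = 0.139
  C: x = 0.371, y = 0.419
  D: x = 0.589, y = 0.383

V/F (drum 2) = 0.721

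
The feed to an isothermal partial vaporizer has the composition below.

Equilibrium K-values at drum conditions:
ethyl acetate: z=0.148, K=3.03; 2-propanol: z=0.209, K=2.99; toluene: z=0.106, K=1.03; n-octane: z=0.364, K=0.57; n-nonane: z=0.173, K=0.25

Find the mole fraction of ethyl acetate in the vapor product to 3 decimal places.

y_ethyl acetate = 0.238

Newton–Raphson from ψ = 0.5:
  ψ = 0.500: g = -0.0463, g' = -0.717 → ψ = 0.435
  ψ = 0.435: g = 0.0002, g' = -0.726 → ψ = 0.436
Converged at ψ = 0.436.
Compositions from xᵢ = zᵢ/(1+ψ(Kᵢ−1)), yᵢ = Kᵢxᵢ:
  ethyl acetate: x = 0.079, y = 0.238
  2-propanol: x = 0.112, y = 0.335
  toluene: x = 0.105, y = 0.108
  n-octane: x = 0.448, y = 0.255
  n-nonane: x = 0.257, y = 0.064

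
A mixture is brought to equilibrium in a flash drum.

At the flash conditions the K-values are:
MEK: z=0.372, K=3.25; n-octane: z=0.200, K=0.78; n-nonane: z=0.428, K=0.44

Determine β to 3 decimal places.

β = 0.517

Iterate (Newton) starting at β = 0.45:
  β = 0.450: g = 0.0466, g' = -0.717 → β = 0.515
  β = 0.515: g = 0.0012, g' = -0.681 → β = 0.517
Converged at β = 0.517.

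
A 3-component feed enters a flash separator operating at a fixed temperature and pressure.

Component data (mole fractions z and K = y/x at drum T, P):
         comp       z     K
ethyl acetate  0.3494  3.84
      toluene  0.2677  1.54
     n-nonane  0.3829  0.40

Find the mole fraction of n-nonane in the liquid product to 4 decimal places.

x_n-nonane = 0.6983

Material balance + equilibrium reduce to Σ zᵢ(Kᵢ−1)/(1+V/F(Kᵢ−1)) = 0.
Feasibility: ΣzᵢKᵢ = 1.9071, Σzᵢ/Kᵢ = 1.2221 — both > 1, two phases present.
Newton iteration, V/F⁰ = 0.5:
  V/F = 0.5000: g = 0.19566, g' = -0.8109 → V/F = 0.7413
  V/F = 0.7413: g = 0.00901, g' = -0.7792 → V/F = 0.7529
  V/F = 0.7529: g = -0.00003, g' = -0.7842 → V/F = 0.7528
Converged at V/F = 0.7528.
Compositions from xᵢ = zᵢ/(1+V/F(Kᵢ−1)), yᵢ = Kᵢxᵢ:
  ethyl acetate: x = 0.1113, y = 0.4276
  toluene: x = 0.1903, y = 0.2931
  n-nonane: x = 0.6983, y = 0.2793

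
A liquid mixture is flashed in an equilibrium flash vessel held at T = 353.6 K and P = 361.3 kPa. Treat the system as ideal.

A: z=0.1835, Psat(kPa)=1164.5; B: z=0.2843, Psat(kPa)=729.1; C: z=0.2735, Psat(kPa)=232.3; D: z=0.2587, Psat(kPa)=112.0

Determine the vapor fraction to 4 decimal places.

Raoult's law: Kᵢ = Pᵢˢᵃᵗ/P = Pᵢˢᵃᵗ/361.3.
  K_A = 1164.5/361.3 = 3.223083, K_B = 729.1/361.3 = 2.017991, K_C = 232.3/361.3 = 0.642956, K_D = 112.0/361.3 = 0.309992
Let ψ = V/F and solve Σ zᵢ(Kᵢ−1)/(1+ψ(Kᵢ−1)) = 0.
Check two-phase: ΣzᵢKᵢ = 1.4212 > 1 and Σzᵢ/Kᵢ = 1.4577 > 1, so g(0) = 0.4212 > 0 and g(1) = -0.4577 < 0.
Newton iteration, ψ⁰ = 0.5:
  ψ = 0.5000: g = -0.00642, g' = -0.6715 → ψ = 0.4904
Converged at ψ = 0.4904.

ψ = 0.4904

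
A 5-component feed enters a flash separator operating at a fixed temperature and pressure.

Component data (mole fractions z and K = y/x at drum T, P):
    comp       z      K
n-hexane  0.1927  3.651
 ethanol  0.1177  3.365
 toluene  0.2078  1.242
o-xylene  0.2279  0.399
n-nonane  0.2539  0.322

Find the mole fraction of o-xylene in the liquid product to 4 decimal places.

Let ψ = V/F and solve Σ zᵢ(Kᵢ−1)/(1+ψ(Kᵢ−1)) = 0.
Feasibility: ΣzᵢKᵢ = 1.5304, Σzᵢ/Kᵢ = 1.6148 — both > 1, two phases present.
Newton–Raphson from ψ = 0.34:
  ψ = 0.3400: g = 0.07358, g' = -0.9144 → ψ = 0.4205
  ψ = 0.4205: g = 0.00272, g' = -0.8541 → ψ = 0.4236
Converged at ψ = 0.4237.
Compositions from xᵢ = zᵢ/(1+ψ(Kᵢ−1)), yᵢ = Kᵢxᵢ:
  n-hexane: x = 0.0908, y = 0.3314
  ethanol: x = 0.0588, y = 0.1978
  toluene: x = 0.1885, y = 0.2341
  o-xylene: x = 0.3057, y = 0.1220
  n-nonane: x = 0.3562, y = 0.1147

x_o-xylene = 0.3057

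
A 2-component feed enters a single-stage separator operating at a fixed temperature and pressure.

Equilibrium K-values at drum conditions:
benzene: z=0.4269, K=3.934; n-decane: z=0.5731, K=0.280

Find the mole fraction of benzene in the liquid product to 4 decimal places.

x_benzene = 0.1970

Material balance + equilibrium reduce to Σ zᵢ(Kᵢ−1)/(1+V/F(Kᵢ−1)) = 0.
Check two-phase: ΣzᵢKᵢ = 1.8399 > 1 and Σzᵢ/Kᵢ = 2.1553 > 1, so g(0) = 0.8399 > 0 and g(1) = -1.1553 < 0.
Newton–Raphson from V/F = 0.5:
  V/F = 0.5000: g = -0.13703, g' = -1.3292 → V/F = 0.3969
  V/F = 0.3969: g = 0.00093, g' = -1.3668 → V/F = 0.3976
Converged at V/F = 0.3976.
Compositions from xᵢ = zᵢ/(1+V/F(Kᵢ−1)), yᵢ = Kᵢxᵢ:
  benzene: x = 0.1970, y = 0.7752
  n-decane: x = 0.8030, y = 0.2248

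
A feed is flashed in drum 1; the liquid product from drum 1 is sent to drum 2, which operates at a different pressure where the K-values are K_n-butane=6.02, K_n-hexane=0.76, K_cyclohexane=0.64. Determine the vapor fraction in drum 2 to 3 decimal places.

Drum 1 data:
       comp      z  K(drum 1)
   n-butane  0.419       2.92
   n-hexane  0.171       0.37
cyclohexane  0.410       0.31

V/F (drum 2) = 0.644

Drum 1:
Rachford–Rice: g(ψ₁) = Σ zᵢ(Kᵢ−1)/(1+ψ₁(Kᵢ−1)) = 0.
g(0) = ΣzᵢKᵢ − 1 = 0.414 and g(1) = 1 − Σzᵢ/Kᵢ = -0.928, so a root lies in (0, 1).
Newton iteration, ψ₁⁰ = 0.37:
  ψ₁ = 0.370: g = -0.0500, g' = -0.995 → ψ₁ = 0.320
Converged at ψ₁ = 0.320.
Drum-1 compositions:
  n-butane: x = 0.259, y = 0.758
  n-hexane: x = 0.214, y = 0.079
  cyclohexane: x = 0.526, y = 0.163
Drum-2 feed = drum-1 liquid: z₂ = (0.2594, 0.2142, 0.5263).
Drum 2:
Iterate (Newton) starting at ψ₂ = 0.5:
  ψ₂ = 0.500: g = 0.0816, g' = -0.648 → ψ₂ = 0.626
  ψ₂ = 0.626: g = 0.0094, g' = -0.512 → ψ₂ = 0.644
Converged at ψ₂ = 0.644.
  n-butane: x = 0.061, y = 0.369
  n-hexane: x = 0.253, y = 0.193
  cyclohexane: x = 0.685, y = 0.439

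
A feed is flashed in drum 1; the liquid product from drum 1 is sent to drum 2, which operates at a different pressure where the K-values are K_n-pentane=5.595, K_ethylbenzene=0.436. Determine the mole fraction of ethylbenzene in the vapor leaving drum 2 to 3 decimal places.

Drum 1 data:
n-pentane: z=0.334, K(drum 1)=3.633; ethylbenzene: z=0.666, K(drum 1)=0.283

Drum 1:
Rachford–Rice: g(ψ₁) = Σ zᵢ(Kᵢ−1)/(1+ψ₁(Kᵢ−1)) = 0.
g(0) = ΣzᵢKᵢ − 1 = 0.402 and g(1) = 1 − Σzᵢ/Kᵢ = -1.445, so a root lies in (0, 1).
Binary case is linear: z₁(K₁−1)(1+ψ₁(K₂−1)) + z₂(K₂−1)(1+ψ₁(K₁−1)) = 0
⇒ ψ₁ = [z₁(K₁−1)+z₂(K₂−1)] / [−(K₁−1)(K₂−1)] = 0.4019/1.8879 = 0.213
Drum-1 compositions:
  n-pentane: x = 0.214, y = 0.778
  ethylbenzene: x = 0.786, y = 0.222
Drum-2 feed = drum-1 liquid: z₂ = (0.2140, 0.7860).
Drum 2:
Material balance + equilibrium reduce to Σ zᵢ(Kᵢ−1)/(1+ψ₂(Kᵢ−1)) = 0.
g(0) = ΣzᵢKᵢ − 1 = 0.540 and g(1) = 1 − Σzᵢ/Kᵢ = -0.841, so a root lies in (0, 1).
Binary case is linear: z₁(K₁−1)(1+ψ₂(K₂−1)) + z₂(K₂−1)(1+ψ₂(K₁−1)) = 0
⇒ ψ₂ = [z₁(K₁−1)+z₂(K₂−1)] / [−(K₁−1)(K₂−1)] = 0.5402/2.5916 = 0.208
  n-pentane: x = 0.109, y = 0.612
  ethylbenzene: x = 0.891, y = 0.388

y_ethylbenzene (drum 2) = 0.388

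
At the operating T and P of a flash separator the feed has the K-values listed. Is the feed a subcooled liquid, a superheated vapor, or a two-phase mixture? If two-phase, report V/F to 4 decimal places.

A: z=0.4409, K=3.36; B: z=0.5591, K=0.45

ΣzᵢKᵢ = 1.7330; Σzᵢ/Kᵢ = 1.3737.
Both exceed 1, so a two-phase solution exists.
Binary case is linear: z₁(K₁−1)(1+ψ(K₂−1)) + z₂(K₂−1)(1+ψ(K₁−1)) = 0
⇒ ψ = [z₁(K₁−1)+z₂(K₂−1)] / [−(K₁−1)(K₂−1)] = 0.73302/1.29800 = 0.5647

two-phase, V/F = 0.5647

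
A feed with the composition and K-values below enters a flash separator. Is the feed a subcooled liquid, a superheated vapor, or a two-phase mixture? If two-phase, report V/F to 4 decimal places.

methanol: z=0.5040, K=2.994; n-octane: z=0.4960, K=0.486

ΣzᵢKᵢ = 1.7500; Σzᵢ/Kᵢ = 1.1889.
Both exceed 1, so a two-phase solution exists.
Let ψ = V/F and solve Σ zᵢ(Kᵢ−1)/(1+ψ(Kᵢ−1)) = 0.
Binary case is linear: z₁(K₁−1)(1+ψ(K₂−1)) + z₂(K₂−1)(1+ψ(K₁−1)) = 0
⇒ ψ = [z₁(K₁−1)+z₂(K₂−1)] / [−(K₁−1)(K₂−1)] = 0.75003/1.02492 = 0.7318

two-phase, V/F = 0.7318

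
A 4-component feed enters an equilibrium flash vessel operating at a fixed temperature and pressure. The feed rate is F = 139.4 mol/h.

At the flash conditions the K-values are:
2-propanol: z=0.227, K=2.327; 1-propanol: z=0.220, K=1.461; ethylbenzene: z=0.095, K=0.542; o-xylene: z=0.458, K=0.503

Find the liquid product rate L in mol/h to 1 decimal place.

Material balance + equilibrium reduce to Σ zᵢ(Kᵢ−1)/(1+ψ(Kᵢ−1)) = 0.
Feasibility: ΣzᵢKᵢ = 1.132, Σzᵢ/Kᵢ = 1.334 — both > 1, two phases present.
Newton–Raphson from ψ = 0.5:
  ψ = 0.500: g = -0.0958, g' = -0.409 → ψ = 0.266
  ψ = 0.266: g = 0.0012, g' = -0.432 → ψ = 0.269
Converged at ψ = 0.269.
Then V = ψ·F = 0.2686·139.4 = 37.4 mol/h and L = F − V = 102.0 mol/h.

L = 102.0 mol/h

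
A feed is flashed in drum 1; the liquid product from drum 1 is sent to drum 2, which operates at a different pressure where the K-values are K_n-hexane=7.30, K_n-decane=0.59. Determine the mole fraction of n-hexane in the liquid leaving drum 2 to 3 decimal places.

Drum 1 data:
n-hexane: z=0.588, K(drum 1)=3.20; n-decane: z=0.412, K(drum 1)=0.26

x_n-hexane (drum 2) = 0.061

Drum 1:
Rachford–Rice: g(ψ₁) = Σ zᵢ(Kᵢ−1)/(1+ψ₁(Kᵢ−1)) = 0.
Feasibility: ΣzᵢKᵢ = 1.989, Σzᵢ/Kᵢ = 1.768 — both > 1, two phases present.
Newton iteration, ψ₁⁰ = 0.62:
  ψ₁ = 0.620: g = -0.0161, g' = -1.280 → ψ₁ = 0.607
Converged at ψ₁ = 0.607.
Drum-1 compositions:
  n-hexane: x = 0.252, y = 0.805
  n-decane: x = 0.748, y = 0.195
Drum-2 feed = drum-1 liquid: z₂ = (0.2517, 0.7483).
Drum 2:
Material balance + equilibrium reduce to Σ zᵢ(Kᵢ−1)/(1+ψ₂(Kᵢ−1)) = 0.
Check two-phase: ΣzᵢKᵢ = 2.279 > 1 and Σzᵢ/Kᵢ = 1.303 > 1, so g(0) = 1.279 > 0 and g(1) = -0.303 < 0.
Binary case is linear: z₁(K₁−1)(1+ψ₂(K₂−1)) + z₂(K₂−1)(1+ψ₂(K₁−1)) = 0
⇒ ψ₂ = [z₁(K₁−1)+z₂(K₂−1)] / [−(K₁−1)(K₂−1)] = 1.2789/2.5830 = 0.495
  n-hexane: x = 0.061, y = 0.446
  n-decane: x = 0.939, y = 0.554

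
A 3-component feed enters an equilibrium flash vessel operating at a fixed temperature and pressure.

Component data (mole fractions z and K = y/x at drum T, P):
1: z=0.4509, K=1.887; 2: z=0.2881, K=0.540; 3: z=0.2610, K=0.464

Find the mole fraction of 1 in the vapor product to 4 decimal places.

y_1 = 0.6773

Newton–Raphson from ψ = 0.58:
  ψ = 0.5800: g = -0.11967, g' = -0.4260 → ψ = 0.2991
  ψ = 0.2991: g = -0.00417, g' = -0.4099 → ψ = 0.2889
Converged at ψ = 0.2889.
Compositions from xᵢ = zᵢ/(1+ψ(Kᵢ−1)), yᵢ = Kᵢxᵢ:
  1: x = 0.3589, y = 0.6773
  2: x = 0.3323, y = 0.1794
  3: x = 0.3088, y = 0.1433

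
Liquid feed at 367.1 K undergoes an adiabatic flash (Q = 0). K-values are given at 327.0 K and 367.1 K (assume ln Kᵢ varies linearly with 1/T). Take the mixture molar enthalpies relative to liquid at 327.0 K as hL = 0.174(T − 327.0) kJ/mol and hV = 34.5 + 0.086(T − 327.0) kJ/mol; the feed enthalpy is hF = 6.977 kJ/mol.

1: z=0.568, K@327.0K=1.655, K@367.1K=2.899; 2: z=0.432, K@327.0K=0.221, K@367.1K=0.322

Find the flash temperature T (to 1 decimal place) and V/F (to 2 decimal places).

Adiabatic flash: solve Rachford–Rice at each trial T, then check hF = ψ·hV(T) + (1−ψ)·hL(T).
  T = 327.0 K: K = (1.655, 0.221), RR gives ψ = 0.070, H_out = 2.401 kJ/mol
  T = 367.1 K: K = (2.899, 0.322), RR gives ψ = 0.610, H_out = 25.878 kJ/mol
  T = 347.1 K: K = (2.228, 0.270), RR gives ψ = 0.426, H_out = 17.441 kJ/mol
  T = 337.1 K: K = (1.930, 0.245), RR gives ψ = 0.288, H_out = 11.433 kJ/mol
  T = 332.1 K: K = (1.791, 0.233), RR gives ψ = 0.194, H_out = 7.500 kJ/mol
  T = 329.6 K: K = (1.723, 0.227), RR gives ψ = 0.138, H_out = 5.171 kJ/mol
  T = 330.9 K: K = (1.758, 0.230), RR gives ψ = 0.168, H_out = 6.418 kJ/mol
Linear interpolation between T = 330.9 (H_out = 6.418) and T = 332.1 (H_out = 7.500) on hF = 6.977 gives T ≈ 331.5 K, at which ψ = 0.18.

T = 331.5 K, V/F = 0.18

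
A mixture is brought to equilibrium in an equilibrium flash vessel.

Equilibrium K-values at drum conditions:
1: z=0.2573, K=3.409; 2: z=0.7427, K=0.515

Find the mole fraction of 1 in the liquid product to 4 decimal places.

Rachford–Rice: g(β) = Σ zᵢ(Kᵢ−1)/(1+β(Kᵢ−1)) = 0.
g(0) = ΣzᵢKᵢ − 1 = 0.2596 and g(1) = 1 − Σzᵢ/Kᵢ = -0.5176, so a root lies in (0, 1).
Newton iteration, β⁰ = 0.5:
  β = 0.5000: g = -0.19436, g' = -0.6117 → β = 0.1823
  β = 0.1823: g = 0.03557, g' = -0.9312 → β = 0.2205
  β = 0.2205: g = 0.00149, g' = -0.8560 → β = 0.2222
Converged at β = 0.2222.
Compositions from xᵢ = zᵢ/(1+β(Kᵢ−1)), yᵢ = Kᵢxᵢ:
  1: x = 0.1676, y = 0.5713
  2: x = 0.8324, y = 0.4287

x_1 = 0.1676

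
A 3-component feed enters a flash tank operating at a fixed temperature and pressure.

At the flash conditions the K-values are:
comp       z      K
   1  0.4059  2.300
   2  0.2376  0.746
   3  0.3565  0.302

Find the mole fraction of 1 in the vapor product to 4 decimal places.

Newton–Raphson from β = 0.61:
  β = 0.6100: g = -0.21047, g' = -0.7616 → β = 0.3336
  β = 0.3336: g = -0.02228, g' = -0.6472 → β = 0.2992
  β = 0.2992: g = 0.00006, g' = -0.6510 → β = 0.2993
Converged at β = 0.2993.
Compositions from xᵢ = zᵢ/(1+β(Kᵢ−1)), yᵢ = Kᵢxᵢ:
  1: x = 0.2922, y = 0.6721
  2: x = 0.2571, y = 0.1918
  3: x = 0.4506, y = 0.1361

y_1 = 0.6721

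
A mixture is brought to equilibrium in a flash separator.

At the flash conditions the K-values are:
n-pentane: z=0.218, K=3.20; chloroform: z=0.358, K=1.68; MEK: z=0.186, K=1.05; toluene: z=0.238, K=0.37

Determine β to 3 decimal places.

β = 0.862

Iterate (Newton) starting at β = 0.6:
  β = 0.600: g = 0.1476, g' = -0.524 → β = 0.882
  β = 0.882: g = -0.0130, g' = -0.665 → β = 0.862
Converged at β = 0.862.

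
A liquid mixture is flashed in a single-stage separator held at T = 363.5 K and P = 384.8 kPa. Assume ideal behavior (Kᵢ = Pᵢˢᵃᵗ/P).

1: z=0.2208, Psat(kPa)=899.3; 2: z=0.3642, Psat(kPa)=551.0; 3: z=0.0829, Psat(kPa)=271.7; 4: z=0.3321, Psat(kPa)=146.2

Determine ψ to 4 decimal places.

Raoult's law: Kᵢ = Pᵢˢᵃᵗ/P = Pᵢˢᵃᵗ/384.8.
  K_1 = 899.3/384.8 = 2.337058, K_2 = 551.0/384.8 = 1.431913, K_3 = 271.7/384.8 = 0.706081, K_4 = 146.2/384.8 = 0.379938
Rachford–Rice: g(ψ) = Σ zᵢ(Kᵢ−1)/(1+ψ(Kᵢ−1)) = 0.
g(0) = ΣzᵢKᵢ − 1 = 0.2222 and g(1) = 1 − Σzᵢ/Kᵢ = -0.3403, so a root lies in (0, 1).
Newton iteration, ψ⁰ = 0.55:
  ψ = 0.5500: g = -0.04433, g' = -0.4797 → ψ = 0.4576
  ψ = 0.4576: g = -0.00114, g' = -0.4577 → ψ = 0.4551
Converged at ψ = 0.4551.

ψ = 0.4551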